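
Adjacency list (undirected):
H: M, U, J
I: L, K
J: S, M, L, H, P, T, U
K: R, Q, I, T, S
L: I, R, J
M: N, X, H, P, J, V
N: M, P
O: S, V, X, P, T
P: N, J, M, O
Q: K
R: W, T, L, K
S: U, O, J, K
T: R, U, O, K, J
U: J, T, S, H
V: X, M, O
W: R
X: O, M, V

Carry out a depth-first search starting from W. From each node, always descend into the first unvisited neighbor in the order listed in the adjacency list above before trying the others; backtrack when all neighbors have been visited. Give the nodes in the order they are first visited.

Visit W
W → R
R → T
T → U
U → J
J → S
S → O
O → V
V → X
X → M
M → N
N → P
M → H
S → K
K → Q
K → I
I → L

W → R → T → U → J → S → O → V → X → M → N → P → H → K → Q → I → L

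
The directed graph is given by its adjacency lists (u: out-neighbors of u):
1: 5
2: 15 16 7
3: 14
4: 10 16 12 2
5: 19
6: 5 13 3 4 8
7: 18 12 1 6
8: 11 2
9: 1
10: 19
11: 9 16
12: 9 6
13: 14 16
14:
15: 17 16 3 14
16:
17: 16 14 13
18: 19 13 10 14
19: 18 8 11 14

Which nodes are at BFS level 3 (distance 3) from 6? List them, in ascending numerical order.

7, 9, 15, 18

Level 0: 6
Level 1: 3, 4, 5, 8, 13
Level 2: 2, 10, 11, 12, 14, 16, 19
Level 3: 7, 9, 15, 18
Level 4: 1, 17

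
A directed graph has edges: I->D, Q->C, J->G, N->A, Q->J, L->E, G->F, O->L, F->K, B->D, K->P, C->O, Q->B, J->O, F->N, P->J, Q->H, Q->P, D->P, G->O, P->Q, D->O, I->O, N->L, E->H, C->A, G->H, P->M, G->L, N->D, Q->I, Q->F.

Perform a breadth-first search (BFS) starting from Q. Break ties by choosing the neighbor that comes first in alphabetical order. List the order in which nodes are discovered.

Visit Q; enqueue B, C, F, H, I, J, P → queue [B, C, F, H, I, J, P]
Visit B; enqueue D → queue [C, F, H, I, J, P, D]
Visit C; enqueue A, O → queue [F, H, I, J, P, D, A, O]
Visit F; enqueue K, N → queue [H, I, J, P, D, A, O, K, N]
Visit H → queue [I, J, P, D, A, O, K, N]
Visit I → queue [J, P, D, A, O, K, N]
Visit J; enqueue G → queue [P, D, A, O, K, N, G]
Visit P; enqueue M → queue [D, A, O, K, N, G, M]
Visit D → queue [A, O, K, N, G, M]
Visit A → queue [O, K, N, G, M]
Visit O; enqueue L → queue [K, N, G, M, L]
Visit K → queue [N, G, M, L]
Visit N → queue [G, M, L]
Visit G → queue [M, L]
Visit M → queue [L]
Visit L; enqueue E → queue [E]
Visit E → queue []

Q → B → C → F → H → I → J → P → D → A → O → K → N → G → M → L → E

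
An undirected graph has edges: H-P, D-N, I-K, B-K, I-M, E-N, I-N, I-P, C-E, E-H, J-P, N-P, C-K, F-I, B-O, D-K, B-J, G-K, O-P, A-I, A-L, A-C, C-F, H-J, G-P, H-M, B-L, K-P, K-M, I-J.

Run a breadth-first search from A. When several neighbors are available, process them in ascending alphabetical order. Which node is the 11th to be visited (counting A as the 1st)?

Visit A; enqueue C, I, L → queue [C, I, L]
Visit C; enqueue E, F, K → queue [I, L, E, F, K]
Visit I; enqueue J, M, N, P → queue [L, E, F, K, J, M, N, P]
Visit L; enqueue B → queue [E, F, K, J, M, N, P, B]
Visit E; enqueue H → queue [F, K, J, M, N, P, B, H]
Visit F → queue [K, J, M, N, P, B, H]
Visit K; enqueue D, G → queue [J, M, N, P, B, H, D, G]
Visit J → queue [M, N, P, B, H, D, G]
Visit M → queue [N, P, B, H, D, G]
Visit N → queue [P, B, H, D, G]
Visit P; enqueue O → queue [B, H, D, G, O]
Visit B → queue [H, D, G, O]
Visit H → queue [D, G, O]
Visit D → queue [G, O]
Visit G → queue [O]
Visit O → queue []

Visit order: A, C, I, L, E, F, K, J, M, N, P, B, H, D, G, O

P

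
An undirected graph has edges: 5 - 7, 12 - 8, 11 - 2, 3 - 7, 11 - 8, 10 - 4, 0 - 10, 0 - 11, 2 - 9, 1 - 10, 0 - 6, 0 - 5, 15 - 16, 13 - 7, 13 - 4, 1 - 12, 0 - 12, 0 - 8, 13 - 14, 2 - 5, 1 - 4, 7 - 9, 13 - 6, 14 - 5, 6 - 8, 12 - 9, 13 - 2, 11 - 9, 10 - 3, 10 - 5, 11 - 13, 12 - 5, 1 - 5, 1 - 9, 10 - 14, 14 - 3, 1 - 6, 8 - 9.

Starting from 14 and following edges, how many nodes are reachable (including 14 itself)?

15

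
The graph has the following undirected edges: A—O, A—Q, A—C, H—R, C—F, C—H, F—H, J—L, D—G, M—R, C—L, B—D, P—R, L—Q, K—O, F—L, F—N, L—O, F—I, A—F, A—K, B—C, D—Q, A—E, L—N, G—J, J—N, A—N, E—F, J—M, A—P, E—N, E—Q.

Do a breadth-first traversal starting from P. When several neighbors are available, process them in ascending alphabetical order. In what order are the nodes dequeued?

Visit P; enqueue A, R → queue [A, R]
Visit A; enqueue C, E, F, K, N, O, Q → queue [R, C, E, F, K, N, O, Q]
Visit R; enqueue H, M → queue [C, E, F, K, N, O, Q, H, M]
Visit C; enqueue B, L → queue [E, F, K, N, O, Q, H, M, B, L]
Visit E → queue [F, K, N, O, Q, H, M, B, L]
Visit F; enqueue I → queue [K, N, O, Q, H, M, B, L, I]
Visit K → queue [N, O, Q, H, M, B, L, I]
Visit N; enqueue J → queue [O, Q, H, M, B, L, I, J]
Visit O → queue [Q, H, M, B, L, I, J]
Visit Q; enqueue D → queue [H, M, B, L, I, J, D]
Visit H → queue [M, B, L, I, J, D]
Visit M → queue [B, L, I, J, D]
Visit B → queue [L, I, J, D]
Visit L → queue [I, J, D]
Visit I → queue [J, D]
Visit J; enqueue G → queue [D, G]
Visit D → queue [G]
Visit G → queue []

P A R C E F K N O Q H M B L I J D G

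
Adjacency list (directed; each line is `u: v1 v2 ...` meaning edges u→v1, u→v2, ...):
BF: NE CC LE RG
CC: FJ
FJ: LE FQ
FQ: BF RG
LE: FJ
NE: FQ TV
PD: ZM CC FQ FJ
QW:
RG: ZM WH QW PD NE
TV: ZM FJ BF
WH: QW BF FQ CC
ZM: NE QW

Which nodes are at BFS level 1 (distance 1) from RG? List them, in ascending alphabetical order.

NE, PD, QW, WH, ZM

Level 0: RG
Level 1: NE, PD, QW, WH, ZM
Level 2: BF, CC, FJ, FQ, TV
Level 3: LE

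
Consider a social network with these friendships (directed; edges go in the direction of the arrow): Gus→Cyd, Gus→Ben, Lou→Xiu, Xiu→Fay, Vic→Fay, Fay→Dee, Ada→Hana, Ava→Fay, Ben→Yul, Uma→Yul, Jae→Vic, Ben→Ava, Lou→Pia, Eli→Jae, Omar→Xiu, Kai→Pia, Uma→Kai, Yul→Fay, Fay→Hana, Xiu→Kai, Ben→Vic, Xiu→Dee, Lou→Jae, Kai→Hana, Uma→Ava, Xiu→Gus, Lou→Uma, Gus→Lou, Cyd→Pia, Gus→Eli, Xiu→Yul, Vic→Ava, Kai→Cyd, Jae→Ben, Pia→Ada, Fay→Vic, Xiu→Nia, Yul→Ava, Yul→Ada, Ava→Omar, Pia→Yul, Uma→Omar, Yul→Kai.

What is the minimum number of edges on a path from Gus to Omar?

3

Level 0: Gus
Level 1: Ben, Cyd, Eli, Lou
Level 2: Ava, Jae, Pia, Uma, Vic, Xiu, Yul
Level 3: Ada, Dee, Fay, Kai, Nia, Omar
Level 4: Hana
Omar first appears at level 3.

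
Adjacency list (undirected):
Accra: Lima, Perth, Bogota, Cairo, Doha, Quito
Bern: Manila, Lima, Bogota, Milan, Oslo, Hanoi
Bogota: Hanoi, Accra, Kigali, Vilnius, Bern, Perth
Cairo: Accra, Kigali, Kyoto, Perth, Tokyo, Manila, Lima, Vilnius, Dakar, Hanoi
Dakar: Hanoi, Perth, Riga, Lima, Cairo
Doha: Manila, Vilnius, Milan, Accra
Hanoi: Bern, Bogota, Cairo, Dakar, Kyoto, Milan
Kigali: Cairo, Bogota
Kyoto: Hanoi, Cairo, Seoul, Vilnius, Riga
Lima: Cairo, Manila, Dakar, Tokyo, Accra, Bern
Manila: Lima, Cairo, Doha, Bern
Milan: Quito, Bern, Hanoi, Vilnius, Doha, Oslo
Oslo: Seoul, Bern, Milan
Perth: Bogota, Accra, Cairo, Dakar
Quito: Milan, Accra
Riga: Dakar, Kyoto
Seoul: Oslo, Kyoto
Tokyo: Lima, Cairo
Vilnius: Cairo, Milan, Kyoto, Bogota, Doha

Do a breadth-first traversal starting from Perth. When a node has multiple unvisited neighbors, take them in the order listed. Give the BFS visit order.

Perth, Bogota, Accra, Cairo, Dakar, Hanoi, Kigali, Vilnius, Bern, Lima, Doha, Quito, Kyoto, Tokyo, Manila, Riga, Milan, Oslo, Seoul

Visit Perth; enqueue Bogota, Accra, Cairo, Dakar → queue [Bogota, Accra, Cairo, Dakar]
Visit Bogota; enqueue Hanoi, Kigali, Vilnius, Bern → queue [Accra, Cairo, Dakar, Hanoi, Kigali, Vilnius, Bern]
Visit Accra; enqueue Lima, Doha, Quito → queue [Cairo, Dakar, Hanoi, Kigali, Vilnius, Bern, Lima, Doha, Quito]
Visit Cairo; enqueue Kyoto, Tokyo, Manila → queue [Dakar, Hanoi, Kigali, Vilnius, Bern, Lima, Doha, Quito, Kyoto, Tokyo, Manila]
Visit Dakar; enqueue Riga → queue [Hanoi, Kigali, Vilnius, Bern, Lima, Doha, Quito, Kyoto, Tokyo, Manila, Riga]
Visit Hanoi; enqueue Milan → queue [Kigali, Vilnius, Bern, Lima, Doha, Quito, Kyoto, Tokyo, Manila, Riga, Milan]
Visit Kigali → queue [Vilnius, Bern, Lima, Doha, Quito, Kyoto, Tokyo, Manila, Riga, Milan]
Visit Vilnius → queue [Bern, Lima, Doha, Quito, Kyoto, Tokyo, Manila, Riga, Milan]
Visit Bern; enqueue Oslo → queue [Lima, Doha, Quito, Kyoto, Tokyo, Manila, Riga, Milan, Oslo]
Visit Lima → queue [Doha, Quito, Kyoto, Tokyo, Manila, Riga, Milan, Oslo]
Visit Doha → queue [Quito, Kyoto, Tokyo, Manila, Riga, Milan, Oslo]
Visit Quito → queue [Kyoto, Tokyo, Manila, Riga, Milan, Oslo]
Visit Kyoto; enqueue Seoul → queue [Tokyo, Manila, Riga, Milan, Oslo, Seoul]
Visit Tokyo → queue [Manila, Riga, Milan, Oslo, Seoul]
Visit Manila → queue [Riga, Milan, Oslo, Seoul]
Visit Riga → queue [Milan, Oslo, Seoul]
Visit Milan → queue [Oslo, Seoul]
Visit Oslo → queue [Seoul]
Visit Seoul → queue []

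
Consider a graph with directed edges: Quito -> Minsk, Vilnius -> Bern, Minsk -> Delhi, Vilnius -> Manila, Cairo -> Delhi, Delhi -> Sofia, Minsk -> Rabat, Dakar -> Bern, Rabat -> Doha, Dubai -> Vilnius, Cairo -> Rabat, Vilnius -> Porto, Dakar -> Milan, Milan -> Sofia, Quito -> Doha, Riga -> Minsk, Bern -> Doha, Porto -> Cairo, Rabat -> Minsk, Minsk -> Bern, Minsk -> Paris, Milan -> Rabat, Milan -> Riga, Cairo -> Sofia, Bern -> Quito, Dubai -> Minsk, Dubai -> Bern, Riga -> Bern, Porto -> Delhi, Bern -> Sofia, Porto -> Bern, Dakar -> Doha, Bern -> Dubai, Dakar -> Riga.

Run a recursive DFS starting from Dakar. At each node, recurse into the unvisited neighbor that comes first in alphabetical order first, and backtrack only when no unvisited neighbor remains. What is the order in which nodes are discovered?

Visit Dakar
Dakar → Bern
Bern → Doha
Bern → Dubai
Dubai → Minsk
Minsk → Delhi
Delhi → Sofia
Minsk → Paris
Minsk → Rabat
Dubai → Vilnius
Vilnius → Manila
Vilnius → Porto
Porto → Cairo
Bern → Quito
Dakar → Milan
Milan → Riga

Dakar -> Bern -> Doha -> Dubai -> Minsk -> Delhi -> Sofia -> Paris -> Rabat -> Vilnius -> Manila -> Porto -> Cairo -> Quito -> Milan -> Riga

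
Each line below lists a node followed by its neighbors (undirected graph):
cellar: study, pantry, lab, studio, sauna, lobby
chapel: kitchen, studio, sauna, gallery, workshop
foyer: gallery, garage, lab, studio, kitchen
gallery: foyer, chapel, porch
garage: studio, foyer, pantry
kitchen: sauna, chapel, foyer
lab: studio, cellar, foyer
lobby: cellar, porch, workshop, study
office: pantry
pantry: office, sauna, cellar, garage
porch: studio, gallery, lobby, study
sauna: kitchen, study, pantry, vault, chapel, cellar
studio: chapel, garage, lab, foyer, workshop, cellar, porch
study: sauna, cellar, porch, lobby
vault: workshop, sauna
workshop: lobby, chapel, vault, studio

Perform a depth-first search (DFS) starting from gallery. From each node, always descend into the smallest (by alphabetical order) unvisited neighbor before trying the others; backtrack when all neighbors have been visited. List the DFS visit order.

gallery → chapel → kitchen → foyer → garage → pantry → cellar → lab → studio → porch → lobby → study → sauna → vault → workshop → office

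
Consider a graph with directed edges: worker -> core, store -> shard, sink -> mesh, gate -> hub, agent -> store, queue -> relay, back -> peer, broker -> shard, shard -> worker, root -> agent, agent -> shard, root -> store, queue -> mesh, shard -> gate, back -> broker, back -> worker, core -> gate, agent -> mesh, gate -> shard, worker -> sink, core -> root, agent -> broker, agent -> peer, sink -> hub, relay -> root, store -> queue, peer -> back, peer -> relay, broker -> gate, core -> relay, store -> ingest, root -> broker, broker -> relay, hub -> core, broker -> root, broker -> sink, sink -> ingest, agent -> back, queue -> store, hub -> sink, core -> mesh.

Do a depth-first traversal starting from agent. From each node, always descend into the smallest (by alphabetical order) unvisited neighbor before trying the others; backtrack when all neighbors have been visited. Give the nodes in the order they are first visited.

agent -> back -> broker -> gate -> hub -> core -> mesh -> relay -> root -> store -> ingest -> queue -> shard -> worker -> sink -> peer

Visit agent
agent → back
back → broker
broker → gate
gate → hub
hub → core
core → mesh
core → relay
relay → root
root → store
store → ingest
store → queue
store → shard
shard → worker
worker → sink
back → peer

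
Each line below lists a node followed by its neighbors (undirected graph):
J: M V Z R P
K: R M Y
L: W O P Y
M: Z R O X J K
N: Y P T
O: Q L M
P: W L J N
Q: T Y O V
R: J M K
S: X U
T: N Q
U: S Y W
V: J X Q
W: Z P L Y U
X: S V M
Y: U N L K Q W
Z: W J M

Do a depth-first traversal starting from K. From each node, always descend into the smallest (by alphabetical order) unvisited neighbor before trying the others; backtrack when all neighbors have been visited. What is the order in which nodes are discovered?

K -> M -> J -> P -> L -> O -> Q -> T -> N -> Y -> U -> S -> X -> V -> W -> Z -> R

Visit K
K → M
M → J
J → P
P → L
L → O
O → Q
Q → T
T → N
N → Y
Y → U
U → S
S → X
X → V
U → W
W → Z
J → R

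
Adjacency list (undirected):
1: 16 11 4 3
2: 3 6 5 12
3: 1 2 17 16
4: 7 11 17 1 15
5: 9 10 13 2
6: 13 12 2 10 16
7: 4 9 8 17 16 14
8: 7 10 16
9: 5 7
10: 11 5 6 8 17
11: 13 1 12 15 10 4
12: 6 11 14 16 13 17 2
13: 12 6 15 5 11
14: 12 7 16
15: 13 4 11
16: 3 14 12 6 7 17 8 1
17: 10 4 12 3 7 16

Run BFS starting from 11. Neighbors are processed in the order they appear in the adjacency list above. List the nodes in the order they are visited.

Visit 11; enqueue 13, 1, 12, 15, 10, 4 → queue [13, 1, 12, 15, 10, 4]
Visit 13; enqueue 6, 5 → queue [1, 12, 15, 10, 4, 6, 5]
Visit 1; enqueue 16, 3 → queue [12, 15, 10, 4, 6, 5, 16, 3]
Visit 12; enqueue 14, 17, 2 → queue [15, 10, 4, 6, 5, 16, 3, 14, 17, 2]
Visit 15 → queue [10, 4, 6, 5, 16, 3, 14, 17, 2]
Visit 10; enqueue 8 → queue [4, 6, 5, 16, 3, 14, 17, 2, 8]
Visit 4; enqueue 7 → queue [6, 5, 16, 3, 14, 17, 2, 8, 7]
Visit 6 → queue [5, 16, 3, 14, 17, 2, 8, 7]
Visit 5; enqueue 9 → queue [16, 3, 14, 17, 2, 8, 7, 9]
Visit 16 → queue [3, 14, 17, 2, 8, 7, 9]
Visit 3 → queue [14, 17, 2, 8, 7, 9]
Visit 14 → queue [17, 2, 8, 7, 9]
Visit 17 → queue [2, 8, 7, 9]
Visit 2 → queue [8, 7, 9]
Visit 8 → queue [7, 9]
Visit 7 → queue [9]
Visit 9 → queue []

11 → 13 → 1 → 12 → 15 → 10 → 4 → 6 → 5 → 16 → 3 → 14 → 17 → 2 → 8 → 7 → 9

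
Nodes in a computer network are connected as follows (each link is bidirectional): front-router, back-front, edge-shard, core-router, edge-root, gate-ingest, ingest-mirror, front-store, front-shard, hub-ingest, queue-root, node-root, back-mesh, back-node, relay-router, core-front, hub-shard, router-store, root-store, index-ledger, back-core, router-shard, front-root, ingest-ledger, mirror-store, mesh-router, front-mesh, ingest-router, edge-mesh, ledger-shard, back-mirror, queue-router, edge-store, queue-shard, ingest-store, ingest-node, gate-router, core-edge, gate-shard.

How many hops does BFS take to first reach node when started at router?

Level 0: router
Level 1: core, front, gate, ingest, mesh, queue, relay, shard, store
Level 2: back, edge, hub, ledger, mirror, node, root
Level 3: index
node first appears at level 2.

2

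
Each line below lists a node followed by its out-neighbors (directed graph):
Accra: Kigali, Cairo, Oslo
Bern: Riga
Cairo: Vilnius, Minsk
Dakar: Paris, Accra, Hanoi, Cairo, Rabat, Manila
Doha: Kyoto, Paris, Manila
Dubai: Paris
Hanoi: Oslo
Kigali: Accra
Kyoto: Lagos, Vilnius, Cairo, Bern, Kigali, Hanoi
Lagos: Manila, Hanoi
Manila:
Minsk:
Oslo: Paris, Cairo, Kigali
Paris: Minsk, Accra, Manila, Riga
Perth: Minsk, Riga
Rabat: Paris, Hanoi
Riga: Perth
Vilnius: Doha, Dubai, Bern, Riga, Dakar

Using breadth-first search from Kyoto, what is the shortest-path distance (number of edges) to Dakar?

Level 0: Kyoto
Level 1: Bern, Cairo, Hanoi, Kigali, Lagos, Vilnius
Level 2: Accra, Dakar, Doha, Dubai, Manila, Minsk, Oslo, Riga
Level 3: Paris, Perth, Rabat
Dakar first appears at level 2.

2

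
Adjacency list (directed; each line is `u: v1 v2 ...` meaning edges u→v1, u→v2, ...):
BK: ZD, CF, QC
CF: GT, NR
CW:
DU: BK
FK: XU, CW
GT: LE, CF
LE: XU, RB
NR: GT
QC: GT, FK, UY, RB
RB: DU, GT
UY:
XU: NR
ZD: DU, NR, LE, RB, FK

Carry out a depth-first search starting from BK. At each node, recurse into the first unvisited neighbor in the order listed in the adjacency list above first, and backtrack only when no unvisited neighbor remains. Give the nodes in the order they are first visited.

BK, ZD, DU, NR, GT, LE, XU, RB, CF, FK, CW, QC, UY

Visit BK
BK → ZD
ZD → DU
ZD → NR
NR → GT
GT → LE
LE → XU
LE → RB
GT → CF
ZD → FK
FK → CW
BK → QC
QC → UY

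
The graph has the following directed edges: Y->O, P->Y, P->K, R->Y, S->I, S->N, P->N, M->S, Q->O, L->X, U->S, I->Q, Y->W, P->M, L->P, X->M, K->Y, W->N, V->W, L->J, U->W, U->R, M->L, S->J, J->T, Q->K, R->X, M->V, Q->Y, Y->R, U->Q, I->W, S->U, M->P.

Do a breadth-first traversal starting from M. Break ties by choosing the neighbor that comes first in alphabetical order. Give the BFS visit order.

Visit M; enqueue L, P, S, V → queue [L, P, S, V]
Visit L; enqueue J, X → queue [P, S, V, J, X]
Visit P; enqueue K, N, Y → queue [S, V, J, X, K, N, Y]
Visit S; enqueue I, U → queue [V, J, X, K, N, Y, I, U]
Visit V; enqueue W → queue [J, X, K, N, Y, I, U, W]
Visit J; enqueue T → queue [X, K, N, Y, I, U, W, T]
Visit X → queue [K, N, Y, I, U, W, T]
Visit K → queue [N, Y, I, U, W, T]
Visit N → queue [Y, I, U, W, T]
Visit Y; enqueue O, R → queue [I, U, W, T, O, R]
Visit I; enqueue Q → queue [U, W, T, O, R, Q]
Visit U → queue [W, T, O, R, Q]
Visit W → queue [T, O, R, Q]
Visit T → queue [O, R, Q]
Visit O → queue [R, Q]
Visit R → queue [Q]
Visit Q → queue []

M, L, P, S, V, J, X, K, N, Y, I, U, W, T, O, R, Q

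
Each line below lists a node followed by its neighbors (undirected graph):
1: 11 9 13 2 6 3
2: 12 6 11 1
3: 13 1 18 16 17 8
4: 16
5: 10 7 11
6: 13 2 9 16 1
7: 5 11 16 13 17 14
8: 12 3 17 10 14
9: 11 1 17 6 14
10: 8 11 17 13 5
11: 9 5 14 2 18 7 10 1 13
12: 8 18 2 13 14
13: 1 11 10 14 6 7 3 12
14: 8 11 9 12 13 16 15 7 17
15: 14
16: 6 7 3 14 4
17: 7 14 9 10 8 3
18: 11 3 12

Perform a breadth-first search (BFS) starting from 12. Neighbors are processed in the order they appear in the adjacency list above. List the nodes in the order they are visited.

12 -> 8 -> 18 -> 2 -> 13 -> 14 -> 3 -> 17 -> 10 -> 11 -> 6 -> 1 -> 7 -> 9 -> 16 -> 15 -> 5 -> 4

Visit 12; enqueue 8, 18, 2, 13, 14 → queue [8, 18, 2, 13, 14]
Visit 8; enqueue 3, 17, 10 → queue [18, 2, 13, 14, 3, 17, 10]
Visit 18; enqueue 11 → queue [2, 13, 14, 3, 17, 10, 11]
Visit 2; enqueue 6, 1 → queue [13, 14, 3, 17, 10, 11, 6, 1]
Visit 13; enqueue 7 → queue [14, 3, 17, 10, 11, 6, 1, 7]
Visit 14; enqueue 9, 16, 15 → queue [3, 17, 10, 11, 6, 1, 7, 9, 16, 15]
Visit 3 → queue [17, 10, 11, 6, 1, 7, 9, 16, 15]
Visit 17 → queue [10, 11, 6, 1, 7, 9, 16, 15]
Visit 10; enqueue 5 → queue [11, 6, 1, 7, 9, 16, 15, 5]
Visit 11 → queue [6, 1, 7, 9, 16, 15, 5]
Visit 6 → queue [1, 7, 9, 16, 15, 5]
Visit 1 → queue [7, 9, 16, 15, 5]
Visit 7 → queue [9, 16, 15, 5]
Visit 9 → queue [16, 15, 5]
Visit 16; enqueue 4 → queue [15, 5, 4]
Visit 15 → queue [5, 4]
Visit 5 → queue [4]
Visit 4 → queue []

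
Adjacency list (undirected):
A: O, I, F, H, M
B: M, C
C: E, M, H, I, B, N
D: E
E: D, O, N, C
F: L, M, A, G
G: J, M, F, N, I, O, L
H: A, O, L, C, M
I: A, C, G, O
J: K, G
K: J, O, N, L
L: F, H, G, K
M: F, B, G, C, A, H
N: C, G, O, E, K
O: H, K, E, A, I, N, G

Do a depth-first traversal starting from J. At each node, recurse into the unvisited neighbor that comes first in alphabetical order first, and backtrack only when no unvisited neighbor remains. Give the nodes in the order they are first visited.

J G F A H C B M E D N K L O I

Visit J
J → G
G → F
F → A
A → H
H → C
C → B
B → M
C → E
E → D
E → N
N → K
K → L
K → O
O → I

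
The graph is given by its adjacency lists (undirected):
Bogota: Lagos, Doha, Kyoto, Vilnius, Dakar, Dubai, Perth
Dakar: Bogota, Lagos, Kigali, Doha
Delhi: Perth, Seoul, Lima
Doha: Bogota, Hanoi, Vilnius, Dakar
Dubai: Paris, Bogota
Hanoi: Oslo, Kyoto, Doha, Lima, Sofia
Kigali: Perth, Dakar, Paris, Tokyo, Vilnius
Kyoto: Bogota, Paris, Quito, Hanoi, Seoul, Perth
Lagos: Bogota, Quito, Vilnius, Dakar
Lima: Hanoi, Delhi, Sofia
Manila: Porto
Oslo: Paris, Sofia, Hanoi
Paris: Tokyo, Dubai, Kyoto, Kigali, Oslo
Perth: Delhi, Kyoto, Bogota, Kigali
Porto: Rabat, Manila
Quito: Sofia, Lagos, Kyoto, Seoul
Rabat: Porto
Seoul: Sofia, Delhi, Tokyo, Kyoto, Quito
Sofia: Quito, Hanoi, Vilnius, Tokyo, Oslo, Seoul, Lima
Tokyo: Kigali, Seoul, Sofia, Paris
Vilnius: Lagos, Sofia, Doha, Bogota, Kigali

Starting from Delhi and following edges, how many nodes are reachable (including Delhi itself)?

BFS from Delhi visits: Delhi, Perth, Seoul, Lima, Kyoto, Bogota, Kigali, Sofia, Tokyo, Quito, Hanoi, Paris, Lagos, Doha, Vilnius, Dakar, Dubai, Oslo
Reachable nodes: 18 of 21 total.

18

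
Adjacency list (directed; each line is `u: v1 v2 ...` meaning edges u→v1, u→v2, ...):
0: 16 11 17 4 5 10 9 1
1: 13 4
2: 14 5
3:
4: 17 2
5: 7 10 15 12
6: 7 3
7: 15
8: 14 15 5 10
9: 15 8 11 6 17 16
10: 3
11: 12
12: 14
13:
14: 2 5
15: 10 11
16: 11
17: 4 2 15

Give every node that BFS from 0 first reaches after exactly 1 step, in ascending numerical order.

1, 4, 5, 9, 10, 11, 16, 17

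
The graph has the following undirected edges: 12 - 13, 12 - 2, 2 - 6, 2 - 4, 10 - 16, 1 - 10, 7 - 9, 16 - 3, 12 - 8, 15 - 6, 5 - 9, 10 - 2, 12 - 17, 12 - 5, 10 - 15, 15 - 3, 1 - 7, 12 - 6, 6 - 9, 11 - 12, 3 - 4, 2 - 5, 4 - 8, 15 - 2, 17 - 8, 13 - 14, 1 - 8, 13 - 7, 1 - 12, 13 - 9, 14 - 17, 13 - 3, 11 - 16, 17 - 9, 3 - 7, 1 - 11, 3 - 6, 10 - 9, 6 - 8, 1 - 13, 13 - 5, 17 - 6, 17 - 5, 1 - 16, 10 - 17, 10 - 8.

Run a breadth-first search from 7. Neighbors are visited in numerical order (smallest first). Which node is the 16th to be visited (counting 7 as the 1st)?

14

Visit 7; enqueue 1, 3, 9, 13 → queue [1, 3, 9, 13]
Visit 1; enqueue 8, 10, 11, 12, 16 → queue [3, 9, 13, 8, 10, 11, 12, 16]
Visit 3; enqueue 4, 6, 15 → queue [9, 13, 8, 10, 11, 12, 16, 4, 6, 15]
Visit 9; enqueue 5, 17 → queue [13, 8, 10, 11, 12, 16, 4, 6, 15, 5, 17]
Visit 13; enqueue 14 → queue [8, 10, 11, 12, 16, 4, 6, 15, 5, 17, 14]
Visit 8 → queue [10, 11, 12, 16, 4, 6, 15, 5, 17, 14]
Visit 10; enqueue 2 → queue [11, 12, 16, 4, 6, 15, 5, 17, 14, 2]
Visit 11 → queue [12, 16, 4, 6, 15, 5, 17, 14, 2]
Visit 12 → queue [16, 4, 6, 15, 5, 17, 14, 2]
Visit 16 → queue [4, 6, 15, 5, 17, 14, 2]
Visit 4 → queue [6, 15, 5, 17, 14, 2]
Visit 6 → queue [15, 5, 17, 14, 2]
Visit 15 → queue [5, 17, 14, 2]
Visit 5 → queue [17, 14, 2]
Visit 17 → queue [14, 2]
Visit 14 → queue [2]
Visit 2 → queue []

Visit order: 7, 1, 3, 9, 13, 8, 10, 11, 12, 16, 4, 6, 15, 5, 17, 14, 2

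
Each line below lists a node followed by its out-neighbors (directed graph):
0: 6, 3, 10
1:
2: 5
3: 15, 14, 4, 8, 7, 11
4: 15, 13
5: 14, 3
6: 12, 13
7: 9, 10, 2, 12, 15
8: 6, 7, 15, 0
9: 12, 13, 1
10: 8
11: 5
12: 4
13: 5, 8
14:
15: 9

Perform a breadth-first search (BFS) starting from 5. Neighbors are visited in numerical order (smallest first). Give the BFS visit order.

Visit 5; enqueue 3, 14 → queue [3, 14]
Visit 3; enqueue 4, 7, 8, 11, 15 → queue [14, 4, 7, 8, 11, 15]
Visit 14 → queue [4, 7, 8, 11, 15]
Visit 4; enqueue 13 → queue [7, 8, 11, 15, 13]
Visit 7; enqueue 2, 9, 10, 12 → queue [8, 11, 15, 13, 2, 9, 10, 12]
Visit 8; enqueue 0, 6 → queue [11, 15, 13, 2, 9, 10, 12, 0, 6]
Visit 11 → queue [15, 13, 2, 9, 10, 12, 0, 6]
Visit 15 → queue [13, 2, 9, 10, 12, 0, 6]
Visit 13 → queue [2, 9, 10, 12, 0, 6]
Visit 2 → queue [9, 10, 12, 0, 6]
Visit 9; enqueue 1 → queue [10, 12, 0, 6, 1]
Visit 10 → queue [12, 0, 6, 1]
Visit 12 → queue [0, 6, 1]
Visit 0 → queue [6, 1]
Visit 6 → queue [1]
Visit 1 → queue []

5 -> 3 -> 14 -> 4 -> 7 -> 8 -> 11 -> 15 -> 13 -> 2 -> 9 -> 10 -> 12 -> 0 -> 6 -> 1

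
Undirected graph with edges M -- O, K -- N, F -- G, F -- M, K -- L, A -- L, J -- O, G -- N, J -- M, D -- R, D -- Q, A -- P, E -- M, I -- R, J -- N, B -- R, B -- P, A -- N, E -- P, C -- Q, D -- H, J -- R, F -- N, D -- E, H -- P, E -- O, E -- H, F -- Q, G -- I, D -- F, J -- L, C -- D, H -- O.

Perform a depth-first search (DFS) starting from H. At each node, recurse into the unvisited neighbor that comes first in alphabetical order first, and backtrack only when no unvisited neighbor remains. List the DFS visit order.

Visit H
H → D
D → C
C → Q
Q → F
F → G
G → I
I → R
R → B
B → P
P → A
A → L
L → J
J → M
M → E
E → O
J → N
N → K

H D C Q F G I R B P A L J M E O N K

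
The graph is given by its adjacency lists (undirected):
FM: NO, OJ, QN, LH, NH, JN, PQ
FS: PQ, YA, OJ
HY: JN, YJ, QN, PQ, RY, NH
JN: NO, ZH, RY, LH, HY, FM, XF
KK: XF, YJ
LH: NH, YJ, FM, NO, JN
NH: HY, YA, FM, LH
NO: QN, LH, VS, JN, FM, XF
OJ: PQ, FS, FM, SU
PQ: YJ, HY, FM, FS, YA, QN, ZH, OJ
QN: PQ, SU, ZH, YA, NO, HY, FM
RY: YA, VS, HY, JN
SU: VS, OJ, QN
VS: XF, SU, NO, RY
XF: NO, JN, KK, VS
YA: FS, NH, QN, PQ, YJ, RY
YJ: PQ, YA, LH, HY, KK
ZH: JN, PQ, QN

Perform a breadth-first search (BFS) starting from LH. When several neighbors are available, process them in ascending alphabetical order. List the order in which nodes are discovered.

LH, FM, JN, NH, NO, YJ, OJ, PQ, QN, HY, RY, XF, ZH, YA, VS, KK, FS, SU

Visit LH; enqueue FM, JN, NH, NO, YJ → queue [FM, JN, NH, NO, YJ]
Visit FM; enqueue OJ, PQ, QN → queue [JN, NH, NO, YJ, OJ, PQ, QN]
Visit JN; enqueue HY, RY, XF, ZH → queue [NH, NO, YJ, OJ, PQ, QN, HY, RY, XF, ZH]
Visit NH; enqueue YA → queue [NO, YJ, OJ, PQ, QN, HY, RY, XF, ZH, YA]
Visit NO; enqueue VS → queue [YJ, OJ, PQ, QN, HY, RY, XF, ZH, YA, VS]
Visit YJ; enqueue KK → queue [OJ, PQ, QN, HY, RY, XF, ZH, YA, VS, KK]
Visit OJ; enqueue FS, SU → queue [PQ, QN, HY, RY, XF, ZH, YA, VS, KK, FS, SU]
Visit PQ → queue [QN, HY, RY, XF, ZH, YA, VS, KK, FS, SU]
Visit QN → queue [HY, RY, XF, ZH, YA, VS, KK, FS, SU]
Visit HY → queue [RY, XF, ZH, YA, VS, KK, FS, SU]
Visit RY → queue [XF, ZH, YA, VS, KK, FS, SU]
Visit XF → queue [ZH, YA, VS, KK, FS, SU]
Visit ZH → queue [YA, VS, KK, FS, SU]
Visit YA → queue [VS, KK, FS, SU]
Visit VS → queue [KK, FS, SU]
Visit KK → queue [FS, SU]
Visit FS → queue [SU]
Visit SU → queue []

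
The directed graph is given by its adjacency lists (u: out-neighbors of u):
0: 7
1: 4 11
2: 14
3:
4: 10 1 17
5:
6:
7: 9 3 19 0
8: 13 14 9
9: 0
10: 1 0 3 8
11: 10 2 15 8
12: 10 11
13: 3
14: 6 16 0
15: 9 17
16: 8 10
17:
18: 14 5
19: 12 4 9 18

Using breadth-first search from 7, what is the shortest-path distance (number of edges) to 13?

5

Level 0: 7
Level 1: 0, 3, 9, 19
Level 2: 4, 12, 18
Level 3: 1, 5, 10, 11, 14, 17
Level 4: 2, 6, 8, 15, 16
Level 5: 13
13 first appears at level 5.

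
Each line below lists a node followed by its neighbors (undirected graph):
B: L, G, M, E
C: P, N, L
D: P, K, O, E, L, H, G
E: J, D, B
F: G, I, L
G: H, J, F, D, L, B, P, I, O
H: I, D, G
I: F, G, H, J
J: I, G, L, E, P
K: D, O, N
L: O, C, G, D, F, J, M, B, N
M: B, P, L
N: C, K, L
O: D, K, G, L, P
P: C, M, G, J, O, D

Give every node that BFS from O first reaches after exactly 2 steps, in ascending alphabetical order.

Level 0: O
Level 1: D, G, K, L, P
Level 2: B, C, E, F, H, I, J, M, N

B, C, E, F, H, I, J, M, N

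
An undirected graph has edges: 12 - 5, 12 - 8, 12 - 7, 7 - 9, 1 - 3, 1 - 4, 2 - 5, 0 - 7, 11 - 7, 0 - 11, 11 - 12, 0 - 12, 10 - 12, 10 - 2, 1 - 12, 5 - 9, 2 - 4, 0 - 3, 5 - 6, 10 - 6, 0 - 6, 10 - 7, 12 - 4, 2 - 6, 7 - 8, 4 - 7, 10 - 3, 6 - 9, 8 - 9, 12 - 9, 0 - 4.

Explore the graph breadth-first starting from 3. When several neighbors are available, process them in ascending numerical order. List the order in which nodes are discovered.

Visit 3; enqueue 0, 1, 10 → queue [0, 1, 10]
Visit 0; enqueue 4, 6, 7, 11, 12 → queue [1, 10, 4, 6, 7, 11, 12]
Visit 1 → queue [10, 4, 6, 7, 11, 12]
Visit 10; enqueue 2 → queue [4, 6, 7, 11, 12, 2]
Visit 4 → queue [6, 7, 11, 12, 2]
Visit 6; enqueue 5, 9 → queue [7, 11, 12, 2, 5, 9]
Visit 7; enqueue 8 → queue [11, 12, 2, 5, 9, 8]
Visit 11 → queue [12, 2, 5, 9, 8]
Visit 12 → queue [2, 5, 9, 8]
Visit 2 → queue [5, 9, 8]
Visit 5 → queue [9, 8]
Visit 9 → queue [8]
Visit 8 → queue []

3, 0, 1, 10, 4, 6, 7, 11, 12, 2, 5, 9, 8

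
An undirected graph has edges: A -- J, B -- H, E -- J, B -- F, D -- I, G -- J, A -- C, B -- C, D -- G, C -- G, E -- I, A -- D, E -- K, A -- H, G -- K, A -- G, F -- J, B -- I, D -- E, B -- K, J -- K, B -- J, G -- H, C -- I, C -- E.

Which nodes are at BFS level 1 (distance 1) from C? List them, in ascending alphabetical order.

A, B, E, G, I

Level 0: C
Level 1: A, B, E, G, I
Level 2: D, F, H, J, K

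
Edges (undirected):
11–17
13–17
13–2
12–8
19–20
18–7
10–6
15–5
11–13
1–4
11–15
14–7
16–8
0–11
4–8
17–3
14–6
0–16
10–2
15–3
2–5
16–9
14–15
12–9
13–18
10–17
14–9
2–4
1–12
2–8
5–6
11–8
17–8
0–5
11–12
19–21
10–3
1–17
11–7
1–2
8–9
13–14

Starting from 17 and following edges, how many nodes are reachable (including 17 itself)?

BFS from 17 visits: 17, 1, 3, 8, 10, 11, 13, 2, 4, 12, 15, 9, 16, 6, 0, 7, 14, 18, 5
Reachable nodes: 19 of 22 total.

19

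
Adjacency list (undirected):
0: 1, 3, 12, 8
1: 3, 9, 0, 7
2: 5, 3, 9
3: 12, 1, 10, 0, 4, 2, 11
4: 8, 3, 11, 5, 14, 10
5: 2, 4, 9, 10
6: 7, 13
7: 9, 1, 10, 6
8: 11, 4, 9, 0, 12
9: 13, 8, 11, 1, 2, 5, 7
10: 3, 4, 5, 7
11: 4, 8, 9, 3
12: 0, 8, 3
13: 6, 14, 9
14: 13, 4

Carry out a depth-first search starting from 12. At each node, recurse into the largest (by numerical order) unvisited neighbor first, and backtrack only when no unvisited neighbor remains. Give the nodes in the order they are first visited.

Visit 12
12 → 8
8 → 11
11 → 9
9 → 13
13 → 14
14 → 4
4 → 10
10 → 7
7 → 6
7 → 1
1 → 3
3 → 2
2 → 5
3 → 0

12 8 11 9 13 14 4 10 7 6 1 3 2 5 0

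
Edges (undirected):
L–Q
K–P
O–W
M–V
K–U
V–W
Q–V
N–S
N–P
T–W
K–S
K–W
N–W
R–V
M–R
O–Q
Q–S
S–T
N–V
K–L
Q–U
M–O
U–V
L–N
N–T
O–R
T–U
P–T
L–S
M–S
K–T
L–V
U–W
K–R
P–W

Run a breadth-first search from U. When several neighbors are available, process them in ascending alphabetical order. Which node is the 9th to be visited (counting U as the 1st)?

Visit U; enqueue K, Q, T, V, W → queue [K, Q, T, V, W]
Visit K; enqueue L, P, R, S → queue [Q, T, V, W, L, P, R, S]
Visit Q; enqueue O → queue [T, V, W, L, P, R, S, O]
Visit T; enqueue N → queue [V, W, L, P, R, S, O, N]
Visit V; enqueue M → queue [W, L, P, R, S, O, N, M]
Visit W → queue [L, P, R, S, O, N, M]
Visit L → queue [P, R, S, O, N, M]
Visit P → queue [R, S, O, N, M]
Visit R → queue [S, O, N, M]
Visit S → queue [O, N, M]
Visit O → queue [N, M]
Visit N → queue [M]
Visit M → queue []

Visit order: U, K, Q, T, V, W, L, P, R, S, O, N, M

R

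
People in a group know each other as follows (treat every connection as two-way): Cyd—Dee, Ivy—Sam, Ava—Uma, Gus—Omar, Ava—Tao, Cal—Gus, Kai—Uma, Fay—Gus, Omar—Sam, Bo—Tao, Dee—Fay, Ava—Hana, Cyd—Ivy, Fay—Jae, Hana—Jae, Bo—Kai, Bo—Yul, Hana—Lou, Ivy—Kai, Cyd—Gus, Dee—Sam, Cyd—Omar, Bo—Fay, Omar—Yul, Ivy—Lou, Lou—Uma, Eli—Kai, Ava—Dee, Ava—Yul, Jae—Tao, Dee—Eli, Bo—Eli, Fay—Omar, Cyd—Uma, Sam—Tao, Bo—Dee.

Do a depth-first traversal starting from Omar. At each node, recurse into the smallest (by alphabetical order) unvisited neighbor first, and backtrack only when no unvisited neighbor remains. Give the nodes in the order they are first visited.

Omar, Cyd, Dee, Ava, Hana, Jae, Fay, Bo, Eli, Kai, Ivy, Lou, Uma, Sam, Tao, Yul, Gus, Cal

Visit Omar
Omar → Cyd
Cyd → Dee
Dee → Ava
Ava → Hana
Hana → Jae
Jae → Fay
Fay → Bo
Bo → Eli
Eli → Kai
Kai → Ivy
Ivy → Lou
Lou → Uma
Ivy → Sam
Sam → Tao
Bo → Yul
Fay → Gus
Gus → Cal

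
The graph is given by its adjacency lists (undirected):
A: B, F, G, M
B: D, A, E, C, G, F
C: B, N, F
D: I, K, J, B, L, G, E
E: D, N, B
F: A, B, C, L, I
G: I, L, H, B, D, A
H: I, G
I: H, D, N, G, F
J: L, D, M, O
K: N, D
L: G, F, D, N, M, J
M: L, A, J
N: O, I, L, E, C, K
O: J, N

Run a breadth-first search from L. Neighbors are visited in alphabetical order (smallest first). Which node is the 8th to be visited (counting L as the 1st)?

B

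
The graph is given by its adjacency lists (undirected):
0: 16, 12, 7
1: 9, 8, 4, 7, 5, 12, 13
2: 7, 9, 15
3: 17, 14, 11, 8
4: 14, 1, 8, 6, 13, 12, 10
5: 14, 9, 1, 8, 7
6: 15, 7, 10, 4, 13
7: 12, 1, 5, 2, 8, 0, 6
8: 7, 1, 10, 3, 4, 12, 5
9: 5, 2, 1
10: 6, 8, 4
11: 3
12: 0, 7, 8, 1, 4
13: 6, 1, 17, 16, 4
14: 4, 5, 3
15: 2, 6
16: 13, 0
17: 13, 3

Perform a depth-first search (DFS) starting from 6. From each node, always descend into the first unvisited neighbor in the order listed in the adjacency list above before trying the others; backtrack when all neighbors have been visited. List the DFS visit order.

6, 15, 2, 7, 12, 0, 16, 13, 1, 9, 5, 14, 4, 8, 10, 3, 17, 11

Visit 6
6 → 15
15 → 2
2 → 7
7 → 12
12 → 0
0 → 16
16 → 13
13 → 1
1 → 9
9 → 5
5 → 14
14 → 4
4 → 8
8 → 10
8 → 3
3 → 17
3 → 11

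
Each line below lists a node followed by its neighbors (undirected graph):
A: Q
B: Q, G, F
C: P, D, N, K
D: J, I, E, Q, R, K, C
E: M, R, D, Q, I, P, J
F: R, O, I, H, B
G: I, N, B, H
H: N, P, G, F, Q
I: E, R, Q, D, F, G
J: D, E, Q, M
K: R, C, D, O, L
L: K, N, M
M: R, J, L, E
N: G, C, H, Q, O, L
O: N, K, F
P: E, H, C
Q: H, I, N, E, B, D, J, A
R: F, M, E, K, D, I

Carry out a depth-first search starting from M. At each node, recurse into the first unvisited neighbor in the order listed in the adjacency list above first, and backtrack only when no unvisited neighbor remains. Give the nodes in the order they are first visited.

Visit M
M → R
R → F
F → O
O → N
N → G
G → I
I → E
E → D
D → J
J → Q
Q → H
H → P
P → C
C → K
K → L
Q → B
Q → A

M -> R -> F -> O -> N -> G -> I -> E -> D -> J -> Q -> H -> P -> C -> K -> L -> B -> A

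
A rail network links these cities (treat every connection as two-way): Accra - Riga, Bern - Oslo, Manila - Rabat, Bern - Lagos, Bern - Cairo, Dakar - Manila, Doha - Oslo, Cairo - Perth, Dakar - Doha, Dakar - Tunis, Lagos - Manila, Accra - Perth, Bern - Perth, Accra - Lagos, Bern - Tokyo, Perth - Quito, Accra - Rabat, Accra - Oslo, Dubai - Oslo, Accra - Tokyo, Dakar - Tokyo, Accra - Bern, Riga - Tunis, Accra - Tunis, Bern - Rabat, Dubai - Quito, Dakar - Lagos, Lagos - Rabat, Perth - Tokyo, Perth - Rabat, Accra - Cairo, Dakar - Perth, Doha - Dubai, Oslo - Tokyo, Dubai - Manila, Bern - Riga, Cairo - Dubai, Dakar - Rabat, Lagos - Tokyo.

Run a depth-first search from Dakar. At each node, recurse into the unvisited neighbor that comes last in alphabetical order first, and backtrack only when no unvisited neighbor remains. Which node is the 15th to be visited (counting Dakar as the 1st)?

Visit Dakar
Dakar → Tunis
Tunis → Riga
Riga → Bern
Bern → Tokyo
Tokyo → Perth
Perth → Rabat
Rabat → Manila
Manila → Lagos
Lagos → Accra
Accra → Oslo
Oslo → Dubai
Dubai → Quito
Dubai → Doha
Dubai → Cairo

Visit order: Dakar, Tunis, Riga, Bern, Tokyo, Perth, Rabat, Manila, Lagos, Accra, Oslo, Dubai, Quito, Doha, Cairo

Cairo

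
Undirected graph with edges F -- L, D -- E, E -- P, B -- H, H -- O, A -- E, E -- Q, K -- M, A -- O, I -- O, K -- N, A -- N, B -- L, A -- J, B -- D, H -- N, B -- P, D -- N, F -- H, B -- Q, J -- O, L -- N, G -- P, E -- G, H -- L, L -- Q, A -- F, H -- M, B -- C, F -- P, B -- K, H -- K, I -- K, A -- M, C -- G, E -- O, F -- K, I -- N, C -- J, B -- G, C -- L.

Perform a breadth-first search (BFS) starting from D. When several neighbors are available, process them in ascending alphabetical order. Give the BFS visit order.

Visit D; enqueue B, E, N → queue [B, E, N]
Visit B; enqueue C, G, H, K, L, P, Q → queue [E, N, C, G, H, K, L, P, Q]
Visit E; enqueue A, O → queue [N, C, G, H, K, L, P, Q, A, O]
Visit N; enqueue I → queue [C, G, H, K, L, P, Q, A, O, I]
Visit C; enqueue J → queue [G, H, K, L, P, Q, A, O, I, J]
Visit G → queue [H, K, L, P, Q, A, O, I, J]
Visit H; enqueue F, M → queue [K, L, P, Q, A, O, I, J, F, M]
Visit K → queue [L, P, Q, A, O, I, J, F, M]
Visit L → queue [P, Q, A, O, I, J, F, M]
Visit P → queue [Q, A, O, I, J, F, M]
Visit Q → queue [A, O, I, J, F, M]
Visit A → queue [O, I, J, F, M]
Visit O → queue [I, J, F, M]
Visit I → queue [J, F, M]
Visit J → queue [F, M]
Visit F → queue [M]
Visit M → queue []

D → B → E → N → C → G → H → K → L → P → Q → A → O → I → J → F → M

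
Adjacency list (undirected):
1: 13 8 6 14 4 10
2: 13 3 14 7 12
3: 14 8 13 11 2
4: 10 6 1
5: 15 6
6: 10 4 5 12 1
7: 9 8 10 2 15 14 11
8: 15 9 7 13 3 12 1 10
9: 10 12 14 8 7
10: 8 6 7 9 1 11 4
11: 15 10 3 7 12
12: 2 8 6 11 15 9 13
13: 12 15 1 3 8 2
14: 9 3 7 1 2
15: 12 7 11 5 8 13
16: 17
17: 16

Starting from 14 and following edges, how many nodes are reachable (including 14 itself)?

15

BFS from 14 visits: 14, 1, 2, 3, 7, 9, 4, 6, 8, 10, 13, 12, 11, 15, 5
Reachable nodes: 15 of 17 total.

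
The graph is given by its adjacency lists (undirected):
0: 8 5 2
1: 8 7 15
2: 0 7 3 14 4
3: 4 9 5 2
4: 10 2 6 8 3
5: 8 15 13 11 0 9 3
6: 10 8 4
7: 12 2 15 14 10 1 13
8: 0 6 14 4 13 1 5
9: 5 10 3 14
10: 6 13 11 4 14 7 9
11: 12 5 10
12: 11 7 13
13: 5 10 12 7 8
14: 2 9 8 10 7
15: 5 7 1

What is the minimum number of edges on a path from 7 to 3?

2

Level 0: 7
Level 1: 1, 2, 10, 12, 13, 14, 15
Level 2: 0, 3, 4, 5, 6, 8, 9, 11
3 first appears at level 2.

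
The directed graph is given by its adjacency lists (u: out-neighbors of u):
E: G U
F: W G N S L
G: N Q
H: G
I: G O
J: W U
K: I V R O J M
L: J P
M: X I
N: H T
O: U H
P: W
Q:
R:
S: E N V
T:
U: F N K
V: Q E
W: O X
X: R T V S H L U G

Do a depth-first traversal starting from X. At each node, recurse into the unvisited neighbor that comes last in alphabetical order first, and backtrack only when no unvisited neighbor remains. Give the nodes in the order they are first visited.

X, V, Q, E, U, N, T, H, G, K, R, O, M, I, J, W, F, S, L, P

Visit X
X → V
V → Q
V → E
E → U
U → N
N → T
N → H
H → G
U → K
K → R
K → O
K → M
M → I
K → J
J → W
U → F
F → S
F → L
L → P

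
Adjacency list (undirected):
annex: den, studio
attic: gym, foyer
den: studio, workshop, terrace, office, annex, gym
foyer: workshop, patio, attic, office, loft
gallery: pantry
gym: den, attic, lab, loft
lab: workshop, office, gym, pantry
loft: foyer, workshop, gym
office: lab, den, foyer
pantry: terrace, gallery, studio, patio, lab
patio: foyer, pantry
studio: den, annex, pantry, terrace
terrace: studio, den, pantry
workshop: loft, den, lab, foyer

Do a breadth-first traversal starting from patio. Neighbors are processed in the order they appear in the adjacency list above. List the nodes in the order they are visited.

patio foyer pantry workshop attic office loft terrace gallery studio lab den gym annex

Visit patio; enqueue foyer, pantry → queue [foyer, pantry]
Visit foyer; enqueue workshop, attic, office, loft → queue [pantry, workshop, attic, office, loft]
Visit pantry; enqueue terrace, gallery, studio, lab → queue [workshop, attic, office, loft, terrace, gallery, studio, lab]
Visit workshop; enqueue den → queue [attic, office, loft, terrace, gallery, studio, lab, den]
Visit attic; enqueue gym → queue [office, loft, terrace, gallery, studio, lab, den, gym]
Visit office → queue [loft, terrace, gallery, studio, lab, den, gym]
Visit loft → queue [terrace, gallery, studio, lab, den, gym]
Visit terrace → queue [gallery, studio, lab, den, gym]
Visit gallery → queue [studio, lab, den, gym]
Visit studio; enqueue annex → queue [lab, den, gym, annex]
Visit lab → queue [den, gym, annex]
Visit den → queue [gym, annex]
Visit gym → queue [annex]
Visit annex → queue []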